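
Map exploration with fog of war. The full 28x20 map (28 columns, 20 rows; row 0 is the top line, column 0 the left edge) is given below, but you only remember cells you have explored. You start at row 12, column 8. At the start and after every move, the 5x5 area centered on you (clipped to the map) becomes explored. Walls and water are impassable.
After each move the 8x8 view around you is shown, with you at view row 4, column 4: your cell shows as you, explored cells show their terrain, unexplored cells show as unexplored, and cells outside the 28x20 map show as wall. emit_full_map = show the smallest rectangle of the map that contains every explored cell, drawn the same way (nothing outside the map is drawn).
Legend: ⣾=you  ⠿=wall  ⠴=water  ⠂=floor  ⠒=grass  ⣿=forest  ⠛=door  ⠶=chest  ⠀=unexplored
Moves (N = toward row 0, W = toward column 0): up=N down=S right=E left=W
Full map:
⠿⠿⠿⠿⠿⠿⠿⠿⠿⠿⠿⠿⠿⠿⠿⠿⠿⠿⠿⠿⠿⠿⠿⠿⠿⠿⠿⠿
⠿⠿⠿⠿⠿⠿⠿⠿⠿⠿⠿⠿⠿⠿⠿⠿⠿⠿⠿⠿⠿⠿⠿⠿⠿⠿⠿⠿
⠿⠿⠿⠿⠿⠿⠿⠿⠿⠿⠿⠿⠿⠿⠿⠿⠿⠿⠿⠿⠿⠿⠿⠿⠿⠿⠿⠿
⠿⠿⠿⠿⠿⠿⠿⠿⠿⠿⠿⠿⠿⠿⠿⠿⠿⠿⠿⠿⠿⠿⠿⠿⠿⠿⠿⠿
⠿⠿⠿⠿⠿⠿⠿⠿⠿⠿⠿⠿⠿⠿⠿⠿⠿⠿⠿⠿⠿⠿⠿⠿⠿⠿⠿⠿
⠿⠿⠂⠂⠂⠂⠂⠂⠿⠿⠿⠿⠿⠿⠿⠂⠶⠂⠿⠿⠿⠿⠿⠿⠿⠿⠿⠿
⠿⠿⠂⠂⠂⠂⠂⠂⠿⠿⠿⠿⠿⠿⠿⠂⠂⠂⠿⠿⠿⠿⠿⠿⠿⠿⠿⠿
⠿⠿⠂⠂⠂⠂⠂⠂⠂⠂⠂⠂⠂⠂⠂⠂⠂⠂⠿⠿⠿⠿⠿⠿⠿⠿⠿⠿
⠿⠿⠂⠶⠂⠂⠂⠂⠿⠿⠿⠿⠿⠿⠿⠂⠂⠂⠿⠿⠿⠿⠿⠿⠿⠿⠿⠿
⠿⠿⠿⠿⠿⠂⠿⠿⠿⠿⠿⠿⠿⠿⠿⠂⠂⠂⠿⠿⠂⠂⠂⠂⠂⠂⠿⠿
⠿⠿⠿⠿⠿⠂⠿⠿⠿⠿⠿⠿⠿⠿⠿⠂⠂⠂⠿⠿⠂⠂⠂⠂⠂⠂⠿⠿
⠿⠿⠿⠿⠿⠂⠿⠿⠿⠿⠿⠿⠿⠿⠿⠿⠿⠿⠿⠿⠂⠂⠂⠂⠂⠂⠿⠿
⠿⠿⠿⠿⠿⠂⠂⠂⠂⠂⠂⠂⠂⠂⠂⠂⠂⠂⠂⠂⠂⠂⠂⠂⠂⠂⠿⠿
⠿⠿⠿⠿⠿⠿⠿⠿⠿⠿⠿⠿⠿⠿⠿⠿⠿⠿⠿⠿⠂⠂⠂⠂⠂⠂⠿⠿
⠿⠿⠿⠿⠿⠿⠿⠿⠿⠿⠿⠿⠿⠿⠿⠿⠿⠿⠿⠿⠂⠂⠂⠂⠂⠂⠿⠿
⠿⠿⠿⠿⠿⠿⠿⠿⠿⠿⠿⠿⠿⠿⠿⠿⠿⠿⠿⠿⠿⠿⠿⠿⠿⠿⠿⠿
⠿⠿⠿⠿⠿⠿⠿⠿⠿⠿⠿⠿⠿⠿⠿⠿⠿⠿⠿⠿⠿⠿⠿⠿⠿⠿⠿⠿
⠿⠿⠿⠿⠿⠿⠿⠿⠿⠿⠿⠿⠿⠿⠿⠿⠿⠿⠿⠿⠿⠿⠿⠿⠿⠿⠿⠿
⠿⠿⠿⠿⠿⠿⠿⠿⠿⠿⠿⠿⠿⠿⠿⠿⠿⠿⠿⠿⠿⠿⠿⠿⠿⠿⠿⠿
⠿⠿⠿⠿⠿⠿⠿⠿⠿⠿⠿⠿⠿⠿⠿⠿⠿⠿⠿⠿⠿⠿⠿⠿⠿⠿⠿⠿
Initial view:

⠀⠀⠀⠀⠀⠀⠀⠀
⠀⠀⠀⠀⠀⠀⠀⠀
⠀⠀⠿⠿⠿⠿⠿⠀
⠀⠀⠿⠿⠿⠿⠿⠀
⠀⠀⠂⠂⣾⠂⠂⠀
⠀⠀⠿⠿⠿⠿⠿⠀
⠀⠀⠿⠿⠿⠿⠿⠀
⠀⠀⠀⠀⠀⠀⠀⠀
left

⠀⠀⠀⠀⠀⠀⠀⠀
⠀⠀⠀⠀⠀⠀⠀⠀
⠀⠀⠂⠿⠿⠿⠿⠿
⠀⠀⠂⠿⠿⠿⠿⠿
⠀⠀⠂⠂⣾⠂⠂⠂
⠀⠀⠿⠿⠿⠿⠿⠿
⠀⠀⠿⠿⠿⠿⠿⠿
⠀⠀⠀⠀⠀⠀⠀⠀

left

⠀⠀⠀⠀⠀⠀⠀⠀
⠀⠀⠀⠀⠀⠀⠀⠀
⠀⠀⠿⠂⠿⠿⠿⠿
⠀⠀⠿⠂⠿⠿⠿⠿
⠀⠀⠿⠂⣾⠂⠂⠂
⠀⠀⠿⠿⠿⠿⠿⠿
⠀⠀⠿⠿⠿⠿⠿⠿
⠀⠀⠀⠀⠀⠀⠀⠀

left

⠀⠀⠀⠀⠀⠀⠀⠀
⠀⠀⠀⠀⠀⠀⠀⠀
⠀⠀⠿⠿⠂⠿⠿⠿
⠀⠀⠿⠿⠂⠿⠿⠿
⠀⠀⠿⠿⣾⠂⠂⠂
⠀⠀⠿⠿⠿⠿⠿⠿
⠀⠀⠿⠿⠿⠿⠿⠿
⠀⠀⠀⠀⠀⠀⠀⠀

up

⠀⠀⠀⠀⠀⠀⠀⠀
⠀⠀⠀⠀⠀⠀⠀⠀
⠀⠀⠿⠿⠂⠿⠿⠀
⠀⠀⠿⠿⠂⠿⠿⠿
⠀⠀⠿⠿⣾⠿⠿⠿
⠀⠀⠿⠿⠂⠂⠂⠂
⠀⠀⠿⠿⠿⠿⠿⠿
⠀⠀⠿⠿⠿⠿⠿⠿

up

⠀⠀⠀⠀⠀⠀⠀⠀
⠀⠀⠀⠀⠀⠀⠀⠀
⠀⠀⠶⠂⠂⠂⠂⠀
⠀⠀⠿⠿⠂⠿⠿⠀
⠀⠀⠿⠿⣾⠿⠿⠿
⠀⠀⠿⠿⠂⠿⠿⠿
⠀⠀⠿⠿⠂⠂⠂⠂
⠀⠀⠿⠿⠿⠿⠿⠿

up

⠀⠀⠀⠀⠀⠀⠀⠀
⠀⠀⠀⠀⠀⠀⠀⠀
⠀⠀⠂⠂⠂⠂⠂⠀
⠀⠀⠶⠂⠂⠂⠂⠀
⠀⠀⠿⠿⣾⠿⠿⠀
⠀⠀⠿⠿⠂⠿⠿⠿
⠀⠀⠿⠿⠂⠿⠿⠿
⠀⠀⠿⠿⠂⠂⠂⠂

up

⠀⠀⠀⠀⠀⠀⠀⠀
⠀⠀⠀⠀⠀⠀⠀⠀
⠀⠀⠂⠂⠂⠂⠂⠀
⠀⠀⠂⠂⠂⠂⠂⠀
⠀⠀⠶⠂⣾⠂⠂⠀
⠀⠀⠿⠿⠂⠿⠿⠀
⠀⠀⠿⠿⠂⠿⠿⠿
⠀⠀⠿⠿⠂⠿⠿⠿

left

⠀⠀⠀⠀⠀⠀⠀⠀
⠀⠀⠀⠀⠀⠀⠀⠀
⠀⠀⠂⠂⠂⠂⠂⠂
⠀⠀⠂⠂⠂⠂⠂⠂
⠀⠀⠂⠶⣾⠂⠂⠂
⠀⠀⠿⠿⠿⠂⠿⠿
⠀⠀⠿⠿⠿⠂⠿⠿
⠀⠀⠀⠿⠿⠂⠿⠿

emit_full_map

⠂⠂⠂⠂⠂⠂⠀⠀⠀
⠂⠂⠂⠂⠂⠂⠀⠀⠀
⠂⠶⣾⠂⠂⠂⠀⠀⠀
⠿⠿⠿⠂⠿⠿⠀⠀⠀
⠿⠿⠿⠂⠿⠿⠿⠿⠿
⠀⠿⠿⠂⠿⠿⠿⠿⠿
⠀⠿⠿⠂⠂⠂⠂⠂⠂
⠀⠿⠿⠿⠿⠿⠿⠿⠿
⠀⠿⠿⠿⠿⠿⠿⠿⠿

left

⠿⠀⠀⠀⠀⠀⠀⠀
⠿⠀⠀⠀⠀⠀⠀⠀
⠿⠀⠿⠂⠂⠂⠂⠂
⠿⠀⠿⠂⠂⠂⠂⠂
⠿⠀⠿⠂⣾⠂⠂⠂
⠿⠀⠿⠿⠿⠿⠂⠿
⠿⠀⠿⠿⠿⠿⠂⠿
⠿⠀⠀⠀⠿⠿⠂⠿

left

⠿⠿⠀⠀⠀⠀⠀⠀
⠿⠿⠀⠀⠀⠀⠀⠀
⠿⠿⠿⠿⠂⠂⠂⠂
⠿⠿⠿⠿⠂⠂⠂⠂
⠿⠿⠿⠿⣾⠶⠂⠂
⠿⠿⠿⠿⠿⠿⠿⠂
⠿⠿⠿⠿⠿⠿⠿⠂
⠿⠿⠀⠀⠀⠿⠿⠂

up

⠿⠿⠀⠀⠀⠀⠀⠀
⠿⠿⠀⠀⠀⠀⠀⠀
⠿⠿⠿⠿⠂⠂⠂⠀
⠿⠿⠿⠿⠂⠂⠂⠂
⠿⠿⠿⠿⣾⠂⠂⠂
⠿⠿⠿⠿⠂⠶⠂⠂
⠿⠿⠿⠿⠿⠿⠿⠂
⠿⠿⠿⠿⠿⠿⠿⠂

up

⠿⠿⠀⠀⠀⠀⠀⠀
⠿⠿⠀⠀⠀⠀⠀⠀
⠿⠿⠿⠿⠿⠿⠿⠀
⠿⠿⠿⠿⠂⠂⠂⠀
⠿⠿⠿⠿⣾⠂⠂⠂
⠿⠿⠿⠿⠂⠂⠂⠂
⠿⠿⠿⠿⠂⠶⠂⠂
⠿⠿⠿⠿⠿⠿⠿⠂

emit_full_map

⠿⠿⠿⠿⠿⠀⠀⠀⠀⠀⠀
⠿⠿⠂⠂⠂⠀⠀⠀⠀⠀⠀
⠿⠿⣾⠂⠂⠂⠂⠂⠀⠀⠀
⠿⠿⠂⠂⠂⠂⠂⠂⠀⠀⠀
⠿⠿⠂⠶⠂⠂⠂⠂⠀⠀⠀
⠿⠿⠿⠿⠿⠂⠿⠿⠀⠀⠀
⠿⠿⠿⠿⠿⠂⠿⠿⠿⠿⠿
⠀⠀⠀⠿⠿⠂⠿⠿⠿⠿⠿
⠀⠀⠀⠿⠿⠂⠂⠂⠂⠂⠂
⠀⠀⠀⠿⠿⠿⠿⠿⠿⠿⠿
⠀⠀⠀⠿⠿⠿⠿⠿⠿⠿⠿

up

⠿⠿⠀⠀⠀⠀⠀⠀
⠿⠿⠀⠀⠀⠀⠀⠀
⠿⠿⠿⠿⠿⠿⠿⠀
⠿⠿⠿⠿⠿⠿⠿⠀
⠿⠿⠿⠿⣾⠂⠂⠀
⠿⠿⠿⠿⠂⠂⠂⠂
⠿⠿⠿⠿⠂⠂⠂⠂
⠿⠿⠿⠿⠂⠶⠂⠂

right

⠿⠀⠀⠀⠀⠀⠀⠀
⠿⠀⠀⠀⠀⠀⠀⠀
⠿⠿⠿⠿⠿⠿⠿⠀
⠿⠿⠿⠿⠿⠿⠿⠀
⠿⠿⠿⠂⣾⠂⠂⠀
⠿⠿⠿⠂⠂⠂⠂⠂
⠿⠿⠿⠂⠂⠂⠂⠂
⠿⠿⠿⠂⠶⠂⠂⠂

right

⠀⠀⠀⠀⠀⠀⠀⠀
⠀⠀⠀⠀⠀⠀⠀⠀
⠿⠿⠿⠿⠿⠿⠿⠀
⠿⠿⠿⠿⠿⠿⠿⠀
⠿⠿⠂⠂⣾⠂⠂⠀
⠿⠿⠂⠂⠂⠂⠂⠂
⠿⠿⠂⠂⠂⠂⠂⠂
⠿⠿⠂⠶⠂⠂⠂⠂

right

⠀⠀⠀⠀⠀⠀⠀⠀
⠀⠀⠀⠀⠀⠀⠀⠀
⠿⠿⠿⠿⠿⠿⠿⠀
⠿⠿⠿⠿⠿⠿⠿⠀
⠿⠂⠂⠂⣾⠂⠂⠀
⠿⠂⠂⠂⠂⠂⠂⠀
⠿⠂⠂⠂⠂⠂⠂⠀
⠿⠂⠶⠂⠂⠂⠂⠀

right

⠀⠀⠀⠀⠀⠀⠀⠀
⠀⠀⠀⠀⠀⠀⠀⠀
⠿⠿⠿⠿⠿⠿⠿⠀
⠿⠿⠿⠿⠿⠿⠿⠀
⠂⠂⠂⠂⣾⠂⠿⠀
⠂⠂⠂⠂⠂⠂⠿⠀
⠂⠂⠂⠂⠂⠂⠂⠀
⠂⠶⠂⠂⠂⠂⠀⠀

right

⠀⠀⠀⠀⠀⠀⠀⠀
⠀⠀⠀⠀⠀⠀⠀⠀
⠿⠿⠿⠿⠿⠿⠿⠀
⠿⠿⠿⠿⠿⠿⠿⠀
⠂⠂⠂⠂⣾⠿⠿⠀
⠂⠂⠂⠂⠂⠿⠿⠀
⠂⠂⠂⠂⠂⠂⠂⠀
⠶⠂⠂⠂⠂⠀⠀⠀

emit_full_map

⠿⠿⠿⠿⠿⠿⠿⠿⠿⠿⠀
⠿⠿⠿⠿⠿⠿⠿⠿⠿⠿⠀
⠿⠿⠂⠂⠂⠂⠂⣾⠿⠿⠀
⠿⠿⠂⠂⠂⠂⠂⠂⠿⠿⠀
⠿⠿⠂⠂⠂⠂⠂⠂⠂⠂⠀
⠿⠿⠂⠶⠂⠂⠂⠂⠀⠀⠀
⠿⠿⠿⠿⠿⠂⠿⠿⠀⠀⠀
⠿⠿⠿⠿⠿⠂⠿⠿⠿⠿⠿
⠀⠀⠀⠿⠿⠂⠿⠿⠿⠿⠿
⠀⠀⠀⠿⠿⠂⠂⠂⠂⠂⠂
⠀⠀⠀⠿⠿⠿⠿⠿⠿⠿⠿
⠀⠀⠀⠿⠿⠿⠿⠿⠿⠿⠿

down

⠀⠀⠀⠀⠀⠀⠀⠀
⠿⠿⠿⠿⠿⠿⠿⠀
⠿⠿⠿⠿⠿⠿⠿⠀
⠂⠂⠂⠂⠂⠿⠿⠀
⠂⠂⠂⠂⣾⠿⠿⠀
⠂⠂⠂⠂⠂⠂⠂⠀
⠶⠂⠂⠂⠂⠿⠿⠀
⠿⠿⠂⠿⠿⠀⠀⠀

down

⠿⠿⠿⠿⠿⠿⠿⠀
⠿⠿⠿⠿⠿⠿⠿⠀
⠂⠂⠂⠂⠂⠿⠿⠀
⠂⠂⠂⠂⠂⠿⠿⠀
⠂⠂⠂⠂⣾⠂⠂⠀
⠶⠂⠂⠂⠂⠿⠿⠀
⠿⠿⠂⠿⠿⠿⠿⠀
⠿⠿⠂⠿⠿⠿⠿⠿

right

⠿⠿⠿⠿⠿⠿⠀⠀
⠿⠿⠿⠿⠿⠿⠀⠀
⠂⠂⠂⠂⠿⠿⠿⠀
⠂⠂⠂⠂⠿⠿⠿⠀
⠂⠂⠂⠂⣾⠂⠂⠀
⠂⠂⠂⠂⠿⠿⠿⠀
⠿⠂⠿⠿⠿⠿⠿⠀
⠿⠂⠿⠿⠿⠿⠿⠀

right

⠿⠿⠿⠿⠿⠀⠀⠀
⠿⠿⠿⠿⠿⠀⠀⠀
⠂⠂⠂⠿⠿⠿⠿⠀
⠂⠂⠂⠿⠿⠿⠿⠀
⠂⠂⠂⠂⣾⠂⠂⠀
⠂⠂⠂⠿⠿⠿⠿⠀
⠂⠿⠿⠿⠿⠿⠿⠀
⠂⠿⠿⠿⠿⠿⠀⠀

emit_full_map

⠿⠿⠿⠿⠿⠿⠿⠿⠿⠿⠀⠀
⠿⠿⠿⠿⠿⠿⠿⠿⠿⠿⠀⠀
⠿⠿⠂⠂⠂⠂⠂⠂⠿⠿⠿⠿
⠿⠿⠂⠂⠂⠂⠂⠂⠿⠿⠿⠿
⠿⠿⠂⠂⠂⠂⠂⠂⠂⣾⠂⠂
⠿⠿⠂⠶⠂⠂⠂⠂⠿⠿⠿⠿
⠿⠿⠿⠿⠿⠂⠿⠿⠿⠿⠿⠿
⠿⠿⠿⠿⠿⠂⠿⠿⠿⠿⠿⠀
⠀⠀⠀⠿⠿⠂⠿⠿⠿⠿⠿⠀
⠀⠀⠀⠿⠿⠂⠂⠂⠂⠂⠂⠀
⠀⠀⠀⠿⠿⠿⠿⠿⠿⠿⠿⠀
⠀⠀⠀⠿⠿⠿⠿⠿⠿⠿⠿⠀

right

⠿⠿⠿⠿⠀⠀⠀⠀
⠿⠿⠿⠿⠀⠀⠀⠀
⠂⠂⠿⠿⠿⠿⠿⠀
⠂⠂⠿⠿⠿⠿⠿⠀
⠂⠂⠂⠂⣾⠂⠂⠀
⠂⠂⠿⠿⠿⠿⠿⠀
⠿⠿⠿⠿⠿⠿⠿⠀
⠿⠿⠿⠿⠿⠀⠀⠀

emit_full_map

⠿⠿⠿⠿⠿⠿⠿⠿⠿⠿⠀⠀⠀
⠿⠿⠿⠿⠿⠿⠿⠿⠿⠿⠀⠀⠀
⠿⠿⠂⠂⠂⠂⠂⠂⠿⠿⠿⠿⠿
⠿⠿⠂⠂⠂⠂⠂⠂⠿⠿⠿⠿⠿
⠿⠿⠂⠂⠂⠂⠂⠂⠂⠂⣾⠂⠂
⠿⠿⠂⠶⠂⠂⠂⠂⠿⠿⠿⠿⠿
⠿⠿⠿⠿⠿⠂⠿⠿⠿⠿⠿⠿⠿
⠿⠿⠿⠿⠿⠂⠿⠿⠿⠿⠿⠀⠀
⠀⠀⠀⠿⠿⠂⠿⠿⠿⠿⠿⠀⠀
⠀⠀⠀⠿⠿⠂⠂⠂⠂⠂⠂⠀⠀
⠀⠀⠀⠿⠿⠿⠿⠿⠿⠿⠿⠀⠀
⠀⠀⠀⠿⠿⠿⠿⠿⠿⠿⠿⠀⠀


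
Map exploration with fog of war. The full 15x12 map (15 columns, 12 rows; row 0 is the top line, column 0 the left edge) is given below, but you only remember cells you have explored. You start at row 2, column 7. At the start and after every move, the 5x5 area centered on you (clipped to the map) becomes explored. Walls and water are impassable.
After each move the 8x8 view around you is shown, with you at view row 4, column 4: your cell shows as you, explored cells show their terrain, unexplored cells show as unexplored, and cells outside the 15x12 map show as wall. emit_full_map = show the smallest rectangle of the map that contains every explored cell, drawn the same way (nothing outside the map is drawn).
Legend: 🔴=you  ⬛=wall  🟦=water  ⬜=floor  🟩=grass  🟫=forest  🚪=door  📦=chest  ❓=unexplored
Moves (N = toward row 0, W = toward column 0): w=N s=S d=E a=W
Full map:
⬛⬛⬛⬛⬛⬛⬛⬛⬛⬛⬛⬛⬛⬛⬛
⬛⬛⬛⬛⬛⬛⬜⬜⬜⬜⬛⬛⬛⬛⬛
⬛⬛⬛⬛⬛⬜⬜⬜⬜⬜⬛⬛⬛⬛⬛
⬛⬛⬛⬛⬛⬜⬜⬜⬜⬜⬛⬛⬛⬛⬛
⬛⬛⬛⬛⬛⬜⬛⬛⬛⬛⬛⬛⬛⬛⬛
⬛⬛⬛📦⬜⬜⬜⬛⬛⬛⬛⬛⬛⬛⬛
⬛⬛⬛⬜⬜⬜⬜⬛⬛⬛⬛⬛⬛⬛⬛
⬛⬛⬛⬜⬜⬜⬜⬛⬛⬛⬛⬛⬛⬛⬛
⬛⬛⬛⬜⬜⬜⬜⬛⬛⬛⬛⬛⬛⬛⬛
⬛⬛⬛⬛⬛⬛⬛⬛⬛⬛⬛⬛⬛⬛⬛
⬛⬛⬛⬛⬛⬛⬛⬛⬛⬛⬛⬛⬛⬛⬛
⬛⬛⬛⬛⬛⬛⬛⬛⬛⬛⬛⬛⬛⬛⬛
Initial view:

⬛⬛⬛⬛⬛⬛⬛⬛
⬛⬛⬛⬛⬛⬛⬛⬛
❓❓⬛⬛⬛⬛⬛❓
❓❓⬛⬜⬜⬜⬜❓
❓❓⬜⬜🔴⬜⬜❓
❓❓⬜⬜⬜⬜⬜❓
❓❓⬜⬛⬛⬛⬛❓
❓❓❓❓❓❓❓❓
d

⬛⬛⬛⬛⬛⬛⬛⬛
⬛⬛⬛⬛⬛⬛⬛⬛
❓⬛⬛⬛⬛⬛⬛❓
❓⬛⬜⬜⬜⬜⬛❓
❓⬜⬜⬜🔴⬜⬛❓
❓⬜⬜⬜⬜⬜⬛❓
❓⬜⬛⬛⬛⬛⬛❓
❓❓❓❓❓❓❓❓

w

⬛⬛⬛⬛⬛⬛⬛⬛
⬛⬛⬛⬛⬛⬛⬛⬛
⬛⬛⬛⬛⬛⬛⬛⬛
❓⬛⬛⬛⬛⬛⬛❓
❓⬛⬜⬜🔴⬜⬛❓
❓⬜⬜⬜⬜⬜⬛❓
❓⬜⬜⬜⬜⬜⬛❓
❓⬜⬛⬛⬛⬛⬛❓

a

⬛⬛⬛⬛⬛⬛⬛⬛
⬛⬛⬛⬛⬛⬛⬛⬛
⬛⬛⬛⬛⬛⬛⬛⬛
❓❓⬛⬛⬛⬛⬛⬛
❓❓⬛⬜🔴⬜⬜⬛
❓❓⬜⬜⬜⬜⬜⬛
❓❓⬜⬜⬜⬜⬜⬛
❓❓⬜⬛⬛⬛⬛⬛

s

⬛⬛⬛⬛⬛⬛⬛⬛
⬛⬛⬛⬛⬛⬛⬛⬛
❓❓⬛⬛⬛⬛⬛⬛
❓❓⬛⬜⬜⬜⬜⬛
❓❓⬜⬜🔴⬜⬜⬛
❓❓⬜⬜⬜⬜⬜⬛
❓❓⬜⬛⬛⬛⬛⬛
❓❓❓❓❓❓❓❓

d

⬛⬛⬛⬛⬛⬛⬛⬛
⬛⬛⬛⬛⬛⬛⬛⬛
❓⬛⬛⬛⬛⬛⬛❓
❓⬛⬜⬜⬜⬜⬛❓
❓⬜⬜⬜🔴⬜⬛❓
❓⬜⬜⬜⬜⬜⬛❓
❓⬜⬛⬛⬛⬛⬛❓
❓❓❓❓❓❓❓❓

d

⬛⬛⬛⬛⬛⬛⬛⬛
⬛⬛⬛⬛⬛⬛⬛⬛
⬛⬛⬛⬛⬛⬛⬛❓
⬛⬜⬜⬜⬜⬛⬛❓
⬜⬜⬜⬜🔴⬛⬛❓
⬜⬜⬜⬜⬜⬛⬛❓
⬜⬛⬛⬛⬛⬛⬛❓
❓❓❓❓❓❓❓❓

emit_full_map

⬛⬛⬛⬛⬛⬛⬛
⬛⬜⬜⬜⬜⬛⬛
⬜⬜⬜⬜🔴⬛⬛
⬜⬜⬜⬜⬜⬛⬛
⬜⬛⬛⬛⬛⬛⬛

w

⬛⬛⬛⬛⬛⬛⬛⬛
⬛⬛⬛⬛⬛⬛⬛⬛
⬛⬛⬛⬛⬛⬛⬛⬛
⬛⬛⬛⬛⬛⬛⬛❓
⬛⬜⬜⬜🔴⬛⬛❓
⬜⬜⬜⬜⬜⬛⬛❓
⬜⬜⬜⬜⬜⬛⬛❓
⬜⬛⬛⬛⬛⬛⬛❓

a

⬛⬛⬛⬛⬛⬛⬛⬛
⬛⬛⬛⬛⬛⬛⬛⬛
⬛⬛⬛⬛⬛⬛⬛⬛
❓⬛⬛⬛⬛⬛⬛⬛
❓⬛⬜⬜🔴⬜⬛⬛
❓⬜⬜⬜⬜⬜⬛⬛
❓⬜⬜⬜⬜⬜⬛⬛
❓⬜⬛⬛⬛⬛⬛⬛

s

⬛⬛⬛⬛⬛⬛⬛⬛
⬛⬛⬛⬛⬛⬛⬛⬛
❓⬛⬛⬛⬛⬛⬛⬛
❓⬛⬜⬜⬜⬜⬛⬛
❓⬜⬜⬜🔴⬜⬛⬛
❓⬜⬜⬜⬜⬜⬛⬛
❓⬜⬛⬛⬛⬛⬛⬛
❓❓❓❓❓❓❓❓

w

⬛⬛⬛⬛⬛⬛⬛⬛
⬛⬛⬛⬛⬛⬛⬛⬛
⬛⬛⬛⬛⬛⬛⬛⬛
❓⬛⬛⬛⬛⬛⬛⬛
❓⬛⬜⬜🔴⬜⬛⬛
❓⬜⬜⬜⬜⬜⬛⬛
❓⬜⬜⬜⬜⬜⬛⬛
❓⬜⬛⬛⬛⬛⬛⬛

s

⬛⬛⬛⬛⬛⬛⬛⬛
⬛⬛⬛⬛⬛⬛⬛⬛
❓⬛⬛⬛⬛⬛⬛⬛
❓⬛⬜⬜⬜⬜⬛⬛
❓⬜⬜⬜🔴⬜⬛⬛
❓⬜⬜⬜⬜⬜⬛⬛
❓⬜⬛⬛⬛⬛⬛⬛
❓❓❓❓❓❓❓❓

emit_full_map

⬛⬛⬛⬛⬛⬛⬛
⬛⬜⬜⬜⬜⬛⬛
⬜⬜⬜🔴⬜⬛⬛
⬜⬜⬜⬜⬜⬛⬛
⬜⬛⬛⬛⬛⬛⬛

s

⬛⬛⬛⬛⬛⬛⬛⬛
❓⬛⬛⬛⬛⬛⬛⬛
❓⬛⬜⬜⬜⬜⬛⬛
❓⬜⬜⬜⬜⬜⬛⬛
❓⬜⬜⬜🔴⬜⬛⬛
❓⬜⬛⬛⬛⬛⬛⬛
❓❓⬜⬛⬛⬛⬛❓
❓❓❓❓❓❓❓❓

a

⬛⬛⬛⬛⬛⬛⬛⬛
❓❓⬛⬛⬛⬛⬛⬛
❓❓⬛⬜⬜⬜⬜⬛
❓❓⬜⬜⬜⬜⬜⬛
❓❓⬜⬜🔴⬜⬜⬛
❓❓⬜⬛⬛⬛⬛⬛
❓❓⬜⬜⬛⬛⬛⬛
❓❓❓❓❓❓❓❓

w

⬛⬛⬛⬛⬛⬛⬛⬛
⬛⬛⬛⬛⬛⬛⬛⬛
❓❓⬛⬛⬛⬛⬛⬛
❓❓⬛⬜⬜⬜⬜⬛
❓❓⬜⬜🔴⬜⬜⬛
❓❓⬜⬜⬜⬜⬜⬛
❓❓⬜⬛⬛⬛⬛⬛
❓❓⬜⬜⬛⬛⬛⬛

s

⬛⬛⬛⬛⬛⬛⬛⬛
❓❓⬛⬛⬛⬛⬛⬛
❓❓⬛⬜⬜⬜⬜⬛
❓❓⬜⬜⬜⬜⬜⬛
❓❓⬜⬜🔴⬜⬜⬛
❓❓⬜⬛⬛⬛⬛⬛
❓❓⬜⬜⬛⬛⬛⬛
❓❓❓❓❓❓❓❓

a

⬛⬛⬛⬛⬛⬛⬛⬛
❓❓❓⬛⬛⬛⬛⬛
❓❓⬛⬛⬜⬜⬜⬜
❓❓⬛⬜⬜⬜⬜⬜
❓❓⬛⬜🔴⬜⬜⬜
❓❓⬛⬜⬛⬛⬛⬛
❓❓⬜⬜⬜⬛⬛⬛
❓❓❓❓❓❓❓❓

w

⬛⬛⬛⬛⬛⬛⬛⬛
⬛⬛⬛⬛⬛⬛⬛⬛
❓❓⬛⬛⬛⬛⬛⬛
❓❓⬛⬛⬜⬜⬜⬜
❓❓⬛⬜🔴⬜⬜⬜
❓❓⬛⬜⬜⬜⬜⬜
❓❓⬛⬜⬛⬛⬛⬛
❓❓⬜⬜⬜⬛⬛⬛

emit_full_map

⬛⬛⬛⬛⬛⬛⬛⬛
⬛⬛⬜⬜⬜⬜⬛⬛
⬛⬜🔴⬜⬜⬜⬛⬛
⬛⬜⬜⬜⬜⬜⬛⬛
⬛⬜⬛⬛⬛⬛⬛⬛
⬜⬜⬜⬛⬛⬛⬛❓


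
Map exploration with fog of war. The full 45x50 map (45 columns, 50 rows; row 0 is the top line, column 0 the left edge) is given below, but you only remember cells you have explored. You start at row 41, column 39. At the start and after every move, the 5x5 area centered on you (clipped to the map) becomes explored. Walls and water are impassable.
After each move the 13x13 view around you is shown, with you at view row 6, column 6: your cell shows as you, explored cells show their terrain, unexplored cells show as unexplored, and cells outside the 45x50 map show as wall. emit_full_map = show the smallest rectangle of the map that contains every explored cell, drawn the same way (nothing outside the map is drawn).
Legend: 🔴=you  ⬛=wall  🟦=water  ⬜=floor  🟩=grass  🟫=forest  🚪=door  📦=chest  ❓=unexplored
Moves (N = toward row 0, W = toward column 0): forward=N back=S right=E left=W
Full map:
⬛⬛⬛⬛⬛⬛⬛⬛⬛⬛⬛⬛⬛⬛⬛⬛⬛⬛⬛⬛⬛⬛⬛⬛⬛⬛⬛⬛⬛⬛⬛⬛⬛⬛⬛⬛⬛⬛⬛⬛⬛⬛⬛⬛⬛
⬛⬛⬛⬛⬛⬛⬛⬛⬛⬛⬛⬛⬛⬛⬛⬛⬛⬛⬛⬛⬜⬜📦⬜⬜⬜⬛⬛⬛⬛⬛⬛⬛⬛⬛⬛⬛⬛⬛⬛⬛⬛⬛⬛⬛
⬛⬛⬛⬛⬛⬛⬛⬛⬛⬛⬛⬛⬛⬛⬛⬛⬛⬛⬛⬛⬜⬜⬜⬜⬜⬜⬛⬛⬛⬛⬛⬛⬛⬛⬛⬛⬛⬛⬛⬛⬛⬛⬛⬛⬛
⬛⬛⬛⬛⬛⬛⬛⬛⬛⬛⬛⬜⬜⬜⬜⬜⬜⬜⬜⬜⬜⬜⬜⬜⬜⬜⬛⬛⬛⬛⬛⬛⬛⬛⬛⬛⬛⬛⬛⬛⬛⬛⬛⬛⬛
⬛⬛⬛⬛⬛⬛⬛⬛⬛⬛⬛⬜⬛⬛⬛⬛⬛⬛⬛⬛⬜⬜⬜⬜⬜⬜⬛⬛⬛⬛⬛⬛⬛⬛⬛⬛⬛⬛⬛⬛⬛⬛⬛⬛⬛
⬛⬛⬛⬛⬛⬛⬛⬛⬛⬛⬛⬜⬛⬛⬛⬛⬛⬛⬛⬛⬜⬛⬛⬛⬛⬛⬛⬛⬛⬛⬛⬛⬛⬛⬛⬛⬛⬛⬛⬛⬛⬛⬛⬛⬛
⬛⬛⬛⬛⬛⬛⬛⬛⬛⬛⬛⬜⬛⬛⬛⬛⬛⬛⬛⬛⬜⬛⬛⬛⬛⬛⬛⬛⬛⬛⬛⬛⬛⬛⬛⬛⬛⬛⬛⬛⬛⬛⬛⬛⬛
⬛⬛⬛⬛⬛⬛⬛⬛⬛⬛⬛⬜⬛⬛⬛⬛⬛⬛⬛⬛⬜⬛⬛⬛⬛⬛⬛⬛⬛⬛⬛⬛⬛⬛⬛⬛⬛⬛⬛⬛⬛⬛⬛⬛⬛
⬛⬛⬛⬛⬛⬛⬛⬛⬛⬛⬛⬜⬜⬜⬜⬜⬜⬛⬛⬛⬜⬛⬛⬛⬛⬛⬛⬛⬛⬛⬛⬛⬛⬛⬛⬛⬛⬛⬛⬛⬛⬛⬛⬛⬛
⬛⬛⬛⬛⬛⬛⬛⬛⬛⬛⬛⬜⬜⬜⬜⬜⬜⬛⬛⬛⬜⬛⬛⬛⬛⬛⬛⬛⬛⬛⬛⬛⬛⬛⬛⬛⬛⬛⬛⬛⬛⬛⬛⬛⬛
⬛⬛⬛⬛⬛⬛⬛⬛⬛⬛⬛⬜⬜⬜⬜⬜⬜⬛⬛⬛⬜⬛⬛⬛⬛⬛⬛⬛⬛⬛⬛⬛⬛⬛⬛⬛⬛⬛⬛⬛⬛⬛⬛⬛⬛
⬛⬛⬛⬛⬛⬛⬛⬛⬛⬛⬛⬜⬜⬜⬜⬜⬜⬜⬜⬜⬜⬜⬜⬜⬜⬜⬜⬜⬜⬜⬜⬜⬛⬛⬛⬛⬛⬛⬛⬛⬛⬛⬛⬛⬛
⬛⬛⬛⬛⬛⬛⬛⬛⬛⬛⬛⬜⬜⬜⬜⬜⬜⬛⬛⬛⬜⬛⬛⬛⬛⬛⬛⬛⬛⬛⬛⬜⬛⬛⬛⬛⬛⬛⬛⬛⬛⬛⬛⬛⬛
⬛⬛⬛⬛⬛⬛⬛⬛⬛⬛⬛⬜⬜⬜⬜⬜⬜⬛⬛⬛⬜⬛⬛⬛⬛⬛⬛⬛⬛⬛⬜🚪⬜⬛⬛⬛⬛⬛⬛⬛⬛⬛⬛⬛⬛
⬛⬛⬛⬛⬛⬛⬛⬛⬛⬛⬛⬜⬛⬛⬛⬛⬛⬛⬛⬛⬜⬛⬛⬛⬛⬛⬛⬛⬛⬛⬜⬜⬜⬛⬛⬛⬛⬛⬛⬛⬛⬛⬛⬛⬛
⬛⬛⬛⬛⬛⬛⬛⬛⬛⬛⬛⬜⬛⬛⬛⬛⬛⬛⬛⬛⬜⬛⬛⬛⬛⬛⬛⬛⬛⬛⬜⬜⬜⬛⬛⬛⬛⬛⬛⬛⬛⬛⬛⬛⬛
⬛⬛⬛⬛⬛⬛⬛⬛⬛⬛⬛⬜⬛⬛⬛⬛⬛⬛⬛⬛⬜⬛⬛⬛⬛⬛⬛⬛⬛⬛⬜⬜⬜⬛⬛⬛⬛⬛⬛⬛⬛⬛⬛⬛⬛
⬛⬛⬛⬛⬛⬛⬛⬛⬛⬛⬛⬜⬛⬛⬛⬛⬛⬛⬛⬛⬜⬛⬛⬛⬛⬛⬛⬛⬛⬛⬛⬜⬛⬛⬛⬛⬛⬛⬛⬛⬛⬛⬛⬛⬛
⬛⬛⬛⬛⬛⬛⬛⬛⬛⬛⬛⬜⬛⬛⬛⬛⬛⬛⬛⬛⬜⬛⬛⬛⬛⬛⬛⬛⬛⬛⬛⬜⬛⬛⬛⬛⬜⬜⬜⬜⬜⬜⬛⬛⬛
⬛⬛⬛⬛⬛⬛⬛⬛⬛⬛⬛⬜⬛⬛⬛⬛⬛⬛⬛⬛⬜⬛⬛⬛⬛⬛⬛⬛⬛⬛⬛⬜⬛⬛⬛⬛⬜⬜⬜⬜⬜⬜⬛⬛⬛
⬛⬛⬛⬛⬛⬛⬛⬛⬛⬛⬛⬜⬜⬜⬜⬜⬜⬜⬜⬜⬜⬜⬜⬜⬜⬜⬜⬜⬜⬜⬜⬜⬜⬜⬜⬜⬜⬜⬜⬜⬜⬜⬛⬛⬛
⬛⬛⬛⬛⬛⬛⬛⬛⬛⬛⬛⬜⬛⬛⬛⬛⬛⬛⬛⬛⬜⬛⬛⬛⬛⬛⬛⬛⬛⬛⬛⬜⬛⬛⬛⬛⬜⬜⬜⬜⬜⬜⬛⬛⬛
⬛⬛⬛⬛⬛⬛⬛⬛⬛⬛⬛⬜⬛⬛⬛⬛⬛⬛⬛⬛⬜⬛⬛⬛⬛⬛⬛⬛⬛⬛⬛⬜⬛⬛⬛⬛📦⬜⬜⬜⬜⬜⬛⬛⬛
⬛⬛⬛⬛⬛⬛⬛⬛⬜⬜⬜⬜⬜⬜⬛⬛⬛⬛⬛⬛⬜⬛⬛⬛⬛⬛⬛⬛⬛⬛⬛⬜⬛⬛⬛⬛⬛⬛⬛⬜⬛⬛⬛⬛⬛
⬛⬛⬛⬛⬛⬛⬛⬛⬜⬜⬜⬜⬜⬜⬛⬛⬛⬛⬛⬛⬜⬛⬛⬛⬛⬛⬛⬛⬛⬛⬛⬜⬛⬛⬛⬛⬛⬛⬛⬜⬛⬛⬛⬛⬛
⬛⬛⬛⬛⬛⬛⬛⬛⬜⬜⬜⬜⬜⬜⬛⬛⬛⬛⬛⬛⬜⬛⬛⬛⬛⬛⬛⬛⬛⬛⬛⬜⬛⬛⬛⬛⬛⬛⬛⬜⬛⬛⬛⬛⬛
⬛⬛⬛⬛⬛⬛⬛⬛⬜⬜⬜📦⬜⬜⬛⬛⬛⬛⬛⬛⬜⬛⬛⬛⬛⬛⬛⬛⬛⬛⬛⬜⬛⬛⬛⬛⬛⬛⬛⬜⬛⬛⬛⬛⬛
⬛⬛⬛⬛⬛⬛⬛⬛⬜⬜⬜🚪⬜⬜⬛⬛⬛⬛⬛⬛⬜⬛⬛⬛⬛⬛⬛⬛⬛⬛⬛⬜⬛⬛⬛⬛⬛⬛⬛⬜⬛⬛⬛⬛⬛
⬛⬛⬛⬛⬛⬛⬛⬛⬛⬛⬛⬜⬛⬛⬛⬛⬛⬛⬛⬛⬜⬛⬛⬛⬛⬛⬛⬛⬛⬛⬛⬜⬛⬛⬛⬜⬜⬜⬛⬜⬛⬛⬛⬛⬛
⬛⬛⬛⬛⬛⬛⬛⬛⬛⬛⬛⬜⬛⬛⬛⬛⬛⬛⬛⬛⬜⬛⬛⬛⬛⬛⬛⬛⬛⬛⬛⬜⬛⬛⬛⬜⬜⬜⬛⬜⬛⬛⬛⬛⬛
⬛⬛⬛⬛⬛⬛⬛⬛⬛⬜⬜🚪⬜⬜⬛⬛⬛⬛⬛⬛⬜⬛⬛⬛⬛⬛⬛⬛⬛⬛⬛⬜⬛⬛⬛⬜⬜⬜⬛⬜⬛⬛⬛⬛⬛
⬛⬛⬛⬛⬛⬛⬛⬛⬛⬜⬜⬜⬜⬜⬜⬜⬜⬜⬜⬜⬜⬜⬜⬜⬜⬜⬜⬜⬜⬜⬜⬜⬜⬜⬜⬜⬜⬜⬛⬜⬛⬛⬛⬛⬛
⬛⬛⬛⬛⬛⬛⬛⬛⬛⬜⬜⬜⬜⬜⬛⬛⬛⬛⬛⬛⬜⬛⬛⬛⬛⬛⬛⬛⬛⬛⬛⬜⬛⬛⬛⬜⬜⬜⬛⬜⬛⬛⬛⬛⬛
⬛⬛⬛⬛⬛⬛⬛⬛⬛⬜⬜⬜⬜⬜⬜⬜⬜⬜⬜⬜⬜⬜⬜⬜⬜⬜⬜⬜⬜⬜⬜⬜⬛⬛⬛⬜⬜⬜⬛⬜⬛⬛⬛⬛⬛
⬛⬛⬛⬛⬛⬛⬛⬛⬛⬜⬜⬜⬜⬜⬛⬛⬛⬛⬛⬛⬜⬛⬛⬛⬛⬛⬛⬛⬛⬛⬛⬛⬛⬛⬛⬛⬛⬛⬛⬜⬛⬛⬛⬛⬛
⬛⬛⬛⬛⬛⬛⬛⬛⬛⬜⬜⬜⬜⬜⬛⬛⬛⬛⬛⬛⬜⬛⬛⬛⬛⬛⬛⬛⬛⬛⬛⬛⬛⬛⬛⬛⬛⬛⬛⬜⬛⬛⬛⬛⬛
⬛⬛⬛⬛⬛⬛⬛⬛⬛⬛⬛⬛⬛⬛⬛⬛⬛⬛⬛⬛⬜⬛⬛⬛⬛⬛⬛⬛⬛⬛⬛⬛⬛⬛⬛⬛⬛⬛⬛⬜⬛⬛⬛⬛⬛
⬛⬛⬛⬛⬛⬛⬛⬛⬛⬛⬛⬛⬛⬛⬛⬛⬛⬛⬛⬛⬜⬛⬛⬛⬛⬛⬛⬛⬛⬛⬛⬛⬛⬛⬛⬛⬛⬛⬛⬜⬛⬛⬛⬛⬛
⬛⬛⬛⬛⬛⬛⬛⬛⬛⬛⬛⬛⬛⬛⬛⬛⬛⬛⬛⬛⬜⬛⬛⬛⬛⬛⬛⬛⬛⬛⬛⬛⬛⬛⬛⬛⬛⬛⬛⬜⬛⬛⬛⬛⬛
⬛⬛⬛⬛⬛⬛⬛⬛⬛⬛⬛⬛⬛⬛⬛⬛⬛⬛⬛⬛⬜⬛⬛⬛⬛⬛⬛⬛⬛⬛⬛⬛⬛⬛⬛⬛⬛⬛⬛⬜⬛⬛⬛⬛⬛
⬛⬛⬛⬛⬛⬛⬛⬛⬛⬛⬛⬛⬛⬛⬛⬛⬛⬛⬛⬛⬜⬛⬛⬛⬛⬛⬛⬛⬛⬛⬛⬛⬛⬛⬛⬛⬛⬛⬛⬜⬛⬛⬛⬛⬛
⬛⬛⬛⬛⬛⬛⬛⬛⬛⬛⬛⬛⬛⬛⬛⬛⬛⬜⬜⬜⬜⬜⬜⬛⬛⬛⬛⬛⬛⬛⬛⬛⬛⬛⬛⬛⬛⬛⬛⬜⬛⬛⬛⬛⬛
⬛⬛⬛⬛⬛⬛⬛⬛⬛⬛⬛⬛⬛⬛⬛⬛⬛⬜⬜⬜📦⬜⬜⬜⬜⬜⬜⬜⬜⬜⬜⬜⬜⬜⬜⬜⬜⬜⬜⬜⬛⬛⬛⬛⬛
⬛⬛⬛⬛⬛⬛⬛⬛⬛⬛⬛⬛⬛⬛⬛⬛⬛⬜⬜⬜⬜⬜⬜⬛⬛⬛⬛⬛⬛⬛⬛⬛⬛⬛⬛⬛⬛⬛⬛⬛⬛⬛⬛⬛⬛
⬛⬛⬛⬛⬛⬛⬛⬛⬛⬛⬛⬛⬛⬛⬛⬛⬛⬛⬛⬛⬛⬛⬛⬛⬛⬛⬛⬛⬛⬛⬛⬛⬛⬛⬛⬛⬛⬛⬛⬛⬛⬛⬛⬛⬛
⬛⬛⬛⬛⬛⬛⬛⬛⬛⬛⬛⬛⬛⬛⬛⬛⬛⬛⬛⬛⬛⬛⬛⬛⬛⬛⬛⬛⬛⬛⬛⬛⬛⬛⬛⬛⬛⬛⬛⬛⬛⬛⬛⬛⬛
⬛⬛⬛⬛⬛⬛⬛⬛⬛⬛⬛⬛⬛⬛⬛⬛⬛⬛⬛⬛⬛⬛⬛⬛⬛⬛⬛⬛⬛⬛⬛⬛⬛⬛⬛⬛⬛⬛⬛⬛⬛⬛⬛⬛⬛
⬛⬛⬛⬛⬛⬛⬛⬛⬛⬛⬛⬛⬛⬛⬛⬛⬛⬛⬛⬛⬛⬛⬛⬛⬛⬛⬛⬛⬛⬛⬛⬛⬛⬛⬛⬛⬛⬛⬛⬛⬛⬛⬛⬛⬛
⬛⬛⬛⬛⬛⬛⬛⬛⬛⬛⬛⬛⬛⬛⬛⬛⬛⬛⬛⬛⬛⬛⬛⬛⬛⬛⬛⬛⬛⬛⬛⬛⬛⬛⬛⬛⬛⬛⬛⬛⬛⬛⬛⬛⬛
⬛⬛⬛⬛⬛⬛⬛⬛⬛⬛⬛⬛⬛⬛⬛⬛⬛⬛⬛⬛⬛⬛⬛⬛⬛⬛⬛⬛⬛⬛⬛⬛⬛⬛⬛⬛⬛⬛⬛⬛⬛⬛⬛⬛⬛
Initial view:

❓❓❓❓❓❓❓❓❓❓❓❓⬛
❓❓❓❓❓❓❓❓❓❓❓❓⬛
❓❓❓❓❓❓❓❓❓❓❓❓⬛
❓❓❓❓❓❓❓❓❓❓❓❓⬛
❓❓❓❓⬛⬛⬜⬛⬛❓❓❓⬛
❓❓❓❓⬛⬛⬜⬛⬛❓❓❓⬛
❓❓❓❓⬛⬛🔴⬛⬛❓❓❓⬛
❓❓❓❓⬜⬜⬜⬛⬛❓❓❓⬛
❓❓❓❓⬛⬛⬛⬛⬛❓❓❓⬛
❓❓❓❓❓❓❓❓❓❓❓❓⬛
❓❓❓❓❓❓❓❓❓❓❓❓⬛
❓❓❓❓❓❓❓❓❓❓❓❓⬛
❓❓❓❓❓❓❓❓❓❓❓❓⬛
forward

❓❓❓❓❓❓❓❓❓❓❓❓⬛
❓❓❓❓❓❓❓❓❓❓❓❓⬛
❓❓❓❓❓❓❓❓❓❓❓❓⬛
❓❓❓❓❓❓❓❓❓❓❓❓⬛
❓❓❓❓⬛⬛⬜⬛⬛❓❓❓⬛
❓❓❓❓⬛⬛⬜⬛⬛❓❓❓⬛
❓❓❓❓⬛⬛🔴⬛⬛❓❓❓⬛
❓❓❓❓⬛⬛⬜⬛⬛❓❓❓⬛
❓❓❓❓⬜⬜⬜⬛⬛❓❓❓⬛
❓❓❓❓⬛⬛⬛⬛⬛❓❓❓⬛
❓❓❓❓❓❓❓❓❓❓❓❓⬛
❓❓❓❓❓❓❓❓❓❓❓❓⬛
❓❓❓❓❓❓❓❓❓❓❓❓⬛

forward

❓❓❓❓❓❓❓❓❓❓❓❓⬛
❓❓❓❓❓❓❓❓❓❓❓❓⬛
❓❓❓❓❓❓❓❓❓❓❓❓⬛
❓❓❓❓❓❓❓❓❓❓❓❓⬛
❓❓❓❓⬛⬛⬜⬛⬛❓❓❓⬛
❓❓❓❓⬛⬛⬜⬛⬛❓❓❓⬛
❓❓❓❓⬛⬛🔴⬛⬛❓❓❓⬛
❓❓❓❓⬛⬛⬜⬛⬛❓❓❓⬛
❓❓❓❓⬛⬛⬜⬛⬛❓❓❓⬛
❓❓❓❓⬜⬜⬜⬛⬛❓❓❓⬛
❓❓❓❓⬛⬛⬛⬛⬛❓❓❓⬛
❓❓❓❓❓❓❓❓❓❓❓❓⬛
❓❓❓❓❓❓❓❓❓❓❓❓⬛

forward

❓❓❓❓❓❓❓❓❓❓❓❓⬛
❓❓❓❓❓❓❓❓❓❓❓❓⬛
❓❓❓❓❓❓❓❓❓❓❓❓⬛
❓❓❓❓❓❓❓❓❓❓❓❓⬛
❓❓❓❓⬛⬛⬜⬛⬛❓❓❓⬛
❓❓❓❓⬛⬛⬜⬛⬛❓❓❓⬛
❓❓❓❓⬛⬛🔴⬛⬛❓❓❓⬛
❓❓❓❓⬛⬛⬜⬛⬛❓❓❓⬛
❓❓❓❓⬛⬛⬜⬛⬛❓❓❓⬛
❓❓❓❓⬛⬛⬜⬛⬛❓❓❓⬛
❓❓❓❓⬜⬜⬜⬛⬛❓❓❓⬛
❓❓❓❓⬛⬛⬛⬛⬛❓❓❓⬛
❓❓❓❓❓❓❓❓❓❓❓❓⬛

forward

❓❓❓❓❓❓❓❓❓❓❓❓⬛
❓❓❓❓❓❓❓❓❓❓❓❓⬛
❓❓❓❓❓❓❓❓❓❓❓❓⬛
❓❓❓❓❓❓❓❓❓❓❓❓⬛
❓❓❓❓⬛⬛⬜⬛⬛❓❓❓⬛
❓❓❓❓⬛⬛⬜⬛⬛❓❓❓⬛
❓❓❓❓⬛⬛🔴⬛⬛❓❓❓⬛
❓❓❓❓⬛⬛⬜⬛⬛❓❓❓⬛
❓❓❓❓⬛⬛⬜⬛⬛❓❓❓⬛
❓❓❓❓⬛⬛⬜⬛⬛❓❓❓⬛
❓❓❓❓⬛⬛⬜⬛⬛❓❓❓⬛
❓❓❓❓⬜⬜⬜⬛⬛❓❓❓⬛
❓❓❓❓⬛⬛⬛⬛⬛❓❓❓⬛

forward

❓❓❓❓❓❓❓❓❓❓❓❓⬛
❓❓❓❓❓❓❓❓❓❓❓❓⬛
❓❓❓❓❓❓❓❓❓❓❓❓⬛
❓❓❓❓❓❓❓❓❓❓❓❓⬛
❓❓❓❓⬛⬛⬜⬛⬛❓❓❓⬛
❓❓❓❓⬛⬛⬜⬛⬛❓❓❓⬛
❓❓❓❓⬛⬛🔴⬛⬛❓❓❓⬛
❓❓❓❓⬛⬛⬜⬛⬛❓❓❓⬛
❓❓❓❓⬛⬛⬜⬛⬛❓❓❓⬛
❓❓❓❓⬛⬛⬜⬛⬛❓❓❓⬛
❓❓❓❓⬛⬛⬜⬛⬛❓❓❓⬛
❓❓❓❓⬛⬛⬜⬛⬛❓❓❓⬛
❓❓❓❓⬜⬜⬜⬛⬛❓❓❓⬛

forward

❓❓❓❓❓❓❓❓❓❓❓❓⬛
❓❓❓❓❓❓❓❓❓❓❓❓⬛
❓❓❓❓❓❓❓❓❓❓❓❓⬛
❓❓❓❓❓❓❓❓❓❓❓❓⬛
❓❓❓❓⬜⬛⬜⬛⬛❓❓❓⬛
❓❓❓❓⬛⬛⬜⬛⬛❓❓❓⬛
❓❓❓❓⬛⬛🔴⬛⬛❓❓❓⬛
❓❓❓❓⬛⬛⬜⬛⬛❓❓❓⬛
❓❓❓❓⬛⬛⬜⬛⬛❓❓❓⬛
❓❓❓❓⬛⬛⬜⬛⬛❓❓❓⬛
❓❓❓❓⬛⬛⬜⬛⬛❓❓❓⬛
❓❓❓❓⬛⬛⬜⬛⬛❓❓❓⬛
❓❓❓❓⬛⬛⬜⬛⬛❓❓❓⬛

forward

❓❓❓❓❓❓❓❓❓❓❓❓⬛
❓❓❓❓❓❓❓❓❓❓❓❓⬛
❓❓❓❓❓❓❓❓❓❓❓❓⬛
❓❓❓❓❓❓❓❓❓❓❓❓⬛
❓❓❓❓⬜⬛⬜⬛⬛❓❓❓⬛
❓❓❓❓⬜⬛⬜⬛⬛❓❓❓⬛
❓❓❓❓⬛⬛🔴⬛⬛❓❓❓⬛
❓❓❓❓⬛⬛⬜⬛⬛❓❓❓⬛
❓❓❓❓⬛⬛⬜⬛⬛❓❓❓⬛
❓❓❓❓⬛⬛⬜⬛⬛❓❓❓⬛
❓❓❓❓⬛⬛⬜⬛⬛❓❓❓⬛
❓❓❓❓⬛⬛⬜⬛⬛❓❓❓⬛
❓❓❓❓⬛⬛⬜⬛⬛❓❓❓⬛

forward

❓❓❓❓❓❓❓❓❓❓❓❓⬛
❓❓❓❓❓❓❓❓❓❓❓❓⬛
❓❓❓❓❓❓❓❓❓❓❓❓⬛
❓❓❓❓❓❓❓❓❓❓❓❓⬛
❓❓❓❓⬜⬛⬜⬛⬛❓❓❓⬛
❓❓❓❓⬜⬛⬜⬛⬛❓❓❓⬛
❓❓❓❓⬜⬛🔴⬛⬛❓❓❓⬛
❓❓❓❓⬛⬛⬜⬛⬛❓❓❓⬛
❓❓❓❓⬛⬛⬜⬛⬛❓❓❓⬛
❓❓❓❓⬛⬛⬜⬛⬛❓❓❓⬛
❓❓❓❓⬛⬛⬜⬛⬛❓❓❓⬛
❓❓❓❓⬛⬛⬜⬛⬛❓❓❓⬛
❓❓❓❓⬛⬛⬜⬛⬛❓❓❓⬛

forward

❓❓❓❓❓❓❓❓❓❓❓❓⬛
❓❓❓❓❓❓❓❓❓❓❓❓⬛
❓❓❓❓❓❓❓❓❓❓❓❓⬛
❓❓❓❓❓❓❓❓❓❓❓❓⬛
❓❓❓❓⬜⬛⬜⬛⬛❓❓❓⬛
❓❓❓❓⬜⬛⬜⬛⬛❓❓❓⬛
❓❓❓❓⬜⬛🔴⬛⬛❓❓❓⬛
❓❓❓❓⬜⬛⬜⬛⬛❓❓❓⬛
❓❓❓❓⬛⬛⬜⬛⬛❓❓❓⬛
❓❓❓❓⬛⬛⬜⬛⬛❓❓❓⬛
❓❓❓❓⬛⬛⬜⬛⬛❓❓❓⬛
❓❓❓❓⬛⬛⬜⬛⬛❓❓❓⬛
❓❓❓❓⬛⬛⬜⬛⬛❓❓❓⬛

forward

❓❓❓❓❓❓❓❓❓❓❓❓⬛
❓❓❓❓❓❓❓❓❓❓❓❓⬛
❓❓❓❓❓❓❓❓❓❓❓❓⬛
❓❓❓❓❓❓❓❓❓❓❓❓⬛
❓❓❓❓⬜⬛⬜⬛⬛❓❓❓⬛
❓❓❓❓⬜⬛⬜⬛⬛❓❓❓⬛
❓❓❓❓⬜⬛🔴⬛⬛❓❓❓⬛
❓❓❓❓⬜⬛⬜⬛⬛❓❓❓⬛
❓❓❓❓⬜⬛⬜⬛⬛❓❓❓⬛
❓❓❓❓⬛⬛⬜⬛⬛❓❓❓⬛
❓❓❓❓⬛⬛⬜⬛⬛❓❓❓⬛
❓❓❓❓⬛⬛⬜⬛⬛❓❓❓⬛
❓❓❓❓⬛⬛⬜⬛⬛❓❓❓⬛

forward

❓❓❓❓❓❓❓❓❓❓❓❓⬛
❓❓❓❓❓❓❓❓❓❓❓❓⬛
❓❓❓❓❓❓❓❓❓❓❓❓⬛
❓❓❓❓❓❓❓❓❓❓❓❓⬛
❓❓❓❓⬜⬛⬜⬛⬛❓❓❓⬛
❓❓❓❓⬜⬛⬜⬛⬛❓❓❓⬛
❓❓❓❓⬜⬛🔴⬛⬛❓❓❓⬛
❓❓❓❓⬜⬛⬜⬛⬛❓❓❓⬛
❓❓❓❓⬜⬛⬜⬛⬛❓❓❓⬛
❓❓❓❓⬜⬛⬜⬛⬛❓❓❓⬛
❓❓❓❓⬛⬛⬜⬛⬛❓❓❓⬛
❓❓❓❓⬛⬛⬜⬛⬛❓❓❓⬛
❓❓❓❓⬛⬛⬜⬛⬛❓❓❓⬛

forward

❓❓❓❓❓❓❓❓❓❓❓❓⬛
❓❓❓❓❓❓❓❓❓❓❓❓⬛
❓❓❓❓❓❓❓❓❓❓❓❓⬛
❓❓❓❓❓❓❓❓❓❓❓❓⬛
❓❓❓❓⬛⬛⬜⬛⬛❓❓❓⬛
❓❓❓❓⬜⬛⬜⬛⬛❓❓❓⬛
❓❓❓❓⬜⬛🔴⬛⬛❓❓❓⬛
❓❓❓❓⬜⬛⬜⬛⬛❓❓❓⬛
❓❓❓❓⬜⬛⬜⬛⬛❓❓❓⬛
❓❓❓❓⬜⬛⬜⬛⬛❓❓❓⬛
❓❓❓❓⬜⬛⬜⬛⬛❓❓❓⬛
❓❓❓❓⬛⬛⬜⬛⬛❓❓❓⬛
❓❓❓❓⬛⬛⬜⬛⬛❓❓❓⬛

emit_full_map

⬛⬛⬜⬛⬛
⬜⬛⬜⬛⬛
⬜⬛🔴⬛⬛
⬜⬛⬜⬛⬛
⬜⬛⬜⬛⬛
⬜⬛⬜⬛⬛
⬜⬛⬜⬛⬛
⬛⬛⬜⬛⬛
⬛⬛⬜⬛⬛
⬛⬛⬜⬛⬛
⬛⬛⬜⬛⬛
⬛⬛⬜⬛⬛
⬛⬛⬜⬛⬛
⬛⬛⬜⬛⬛
⬛⬛⬜⬛⬛
⬜⬜⬜⬛⬛
⬛⬛⬛⬛⬛

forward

❓❓❓❓❓❓❓❓❓❓❓❓⬛
❓❓❓❓❓❓❓❓❓❓❓❓⬛
❓❓❓❓❓❓❓❓❓❓❓❓⬛
❓❓❓❓❓❓❓❓❓❓❓❓⬛
❓❓❓❓⬛⬛⬜⬛⬛❓❓❓⬛
❓❓❓❓⬛⬛⬜⬛⬛❓❓❓⬛
❓❓❓❓⬜⬛🔴⬛⬛❓❓❓⬛
❓❓❓❓⬜⬛⬜⬛⬛❓❓❓⬛
❓❓❓❓⬜⬛⬜⬛⬛❓❓❓⬛
❓❓❓❓⬜⬛⬜⬛⬛❓❓❓⬛
❓❓❓❓⬜⬛⬜⬛⬛❓❓❓⬛
❓❓❓❓⬜⬛⬜⬛⬛❓❓❓⬛
❓❓❓❓⬛⬛⬜⬛⬛❓❓❓⬛

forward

❓❓❓❓❓❓❓❓❓❓❓❓⬛
❓❓❓❓❓❓❓❓❓❓❓❓⬛
❓❓❓❓❓❓❓❓❓❓❓❓⬛
❓❓❓❓❓❓❓❓❓❓❓❓⬛
❓❓❓❓⬛⬛⬜⬛⬛❓❓❓⬛
❓❓❓❓⬛⬛⬜⬛⬛❓❓❓⬛
❓❓❓❓⬛⬛🔴⬛⬛❓❓❓⬛
❓❓❓❓⬜⬛⬜⬛⬛❓❓❓⬛
❓❓❓❓⬜⬛⬜⬛⬛❓❓❓⬛
❓❓❓❓⬜⬛⬜⬛⬛❓❓❓⬛
❓❓❓❓⬜⬛⬜⬛⬛❓❓❓⬛
❓❓❓❓⬜⬛⬜⬛⬛❓❓❓⬛
❓❓❓❓⬜⬛⬜⬛⬛❓❓❓⬛

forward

❓❓❓❓❓❓❓❓❓❓❓❓⬛
❓❓❓❓❓❓❓❓❓❓❓❓⬛
❓❓❓❓❓❓❓❓❓❓❓❓⬛
❓❓❓❓❓❓❓❓❓❓❓❓⬛
❓❓❓❓⬛⬛⬜⬛⬛❓❓❓⬛
❓❓❓❓⬛⬛⬜⬛⬛❓❓❓⬛
❓❓❓❓⬛⬛🔴⬛⬛❓❓❓⬛
❓❓❓❓⬛⬛⬜⬛⬛❓❓❓⬛
❓❓❓❓⬜⬛⬜⬛⬛❓❓❓⬛
❓❓❓❓⬜⬛⬜⬛⬛❓❓❓⬛
❓❓❓❓⬜⬛⬜⬛⬛❓❓❓⬛
❓❓❓❓⬜⬛⬜⬛⬛❓❓❓⬛
❓❓❓❓⬜⬛⬜⬛⬛❓❓❓⬛

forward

❓❓❓❓❓❓❓❓❓❓❓❓⬛
❓❓❓❓❓❓❓❓❓❓❓❓⬛
❓❓❓❓❓❓❓❓❓❓❓❓⬛
❓❓❓❓❓❓❓❓❓❓❓❓⬛
❓❓❓❓⬛⬛⬜⬛⬛❓❓❓⬛
❓❓❓❓⬛⬛⬜⬛⬛❓❓❓⬛
❓❓❓❓⬛⬛🔴⬛⬛❓❓❓⬛
❓❓❓❓⬛⬛⬜⬛⬛❓❓❓⬛
❓❓❓❓⬛⬛⬜⬛⬛❓❓❓⬛
❓❓❓❓⬜⬛⬜⬛⬛❓❓❓⬛
❓❓❓❓⬜⬛⬜⬛⬛❓❓❓⬛
❓❓❓❓⬜⬛⬜⬛⬛❓❓❓⬛
❓❓❓❓⬜⬛⬜⬛⬛❓❓❓⬛

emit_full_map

⬛⬛⬜⬛⬛
⬛⬛⬜⬛⬛
⬛⬛🔴⬛⬛
⬛⬛⬜⬛⬛
⬛⬛⬜⬛⬛
⬜⬛⬜⬛⬛
⬜⬛⬜⬛⬛
⬜⬛⬜⬛⬛
⬜⬛⬜⬛⬛
⬜⬛⬜⬛⬛
⬜⬛⬜⬛⬛
⬛⬛⬜⬛⬛
⬛⬛⬜⬛⬛
⬛⬛⬜⬛⬛
⬛⬛⬜⬛⬛
⬛⬛⬜⬛⬛
⬛⬛⬜⬛⬛
⬛⬛⬜⬛⬛
⬛⬛⬜⬛⬛
⬜⬜⬜⬛⬛
⬛⬛⬛⬛⬛


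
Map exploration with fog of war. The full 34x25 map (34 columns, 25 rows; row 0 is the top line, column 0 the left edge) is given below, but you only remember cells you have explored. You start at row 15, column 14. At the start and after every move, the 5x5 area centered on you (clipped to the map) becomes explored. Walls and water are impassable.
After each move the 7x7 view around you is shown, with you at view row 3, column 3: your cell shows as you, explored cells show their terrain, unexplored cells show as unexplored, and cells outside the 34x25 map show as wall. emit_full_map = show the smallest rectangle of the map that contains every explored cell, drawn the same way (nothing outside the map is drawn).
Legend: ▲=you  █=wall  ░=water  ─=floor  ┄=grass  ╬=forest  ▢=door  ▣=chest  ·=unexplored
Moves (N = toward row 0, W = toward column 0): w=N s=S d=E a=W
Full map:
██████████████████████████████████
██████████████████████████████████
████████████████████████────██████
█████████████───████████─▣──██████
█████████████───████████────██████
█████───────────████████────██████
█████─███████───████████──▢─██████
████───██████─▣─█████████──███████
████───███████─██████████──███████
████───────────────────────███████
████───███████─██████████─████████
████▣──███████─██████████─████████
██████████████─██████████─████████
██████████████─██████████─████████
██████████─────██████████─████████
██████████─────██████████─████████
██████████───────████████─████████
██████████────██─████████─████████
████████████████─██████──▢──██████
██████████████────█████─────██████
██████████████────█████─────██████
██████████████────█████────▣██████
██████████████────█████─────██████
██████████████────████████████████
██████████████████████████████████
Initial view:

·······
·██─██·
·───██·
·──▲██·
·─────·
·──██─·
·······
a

·······
·███─██
·────██
·──▲─██
·──────
·───██─
·······

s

·███─██
·────██
·────██
·──▲───
·───██─
·█████·
·······

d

███─██·
────██·
────██·
───▲──·
───██─·
█████─·
·······

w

·······
███─██·
────██·
───▲██·
──────·
───██─·
█████─·

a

·······
·███─██
·────██
·──▲─██
·──────
·───██─
·█████─

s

·███─██
·────██
·────██
·──▲───
·───██─
·█████─
·······

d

███─██·
────██·
────██·
───▲──·
───██─·
█████─·
·······

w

·······
███─██·
────██·
───▲██·
──────·
───██─·
█████─·

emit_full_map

███─██
────██
───▲██
──────
───██─
█████─

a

·······
·███─██
·────██
·──▲─██
·──────
·───██─
·█████─

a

·······
·████─█
·─────█
·──▲──█
·──────
·────██
··█████

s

·████─█
·─────█
·─────█
·──▲───
·────██
·██████
·······

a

··████─
·█─────
·█─────
·█─▲───
·█────█
·██████
·······

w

·······
·█████─
·█─────
·█─▲───
·█─────
·█────█
·██████

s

·█████─
·█─────
·█─────
·█─▲───
·█────█
·██████
·······

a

··█████
·██────
·██────
·██▲───
·██────
·██████
·······

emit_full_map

·█████─██
██─────██
██─────██
██▲──────
██────██─
████████─

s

·██────
·██────
·██────
·██▲───
·██████
·█████·
·······

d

██─────
██─────
██─────
██─▲──█
███████
██████·
·······

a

·██────
·██────
·██────
·██▲───
·██████
·██████
·······

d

██─────
██─────
██─────
██─▲──█
███████
██████·
·······

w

·█████─
██─────
██─────
██─▲───
██────█
███████
██████·

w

·······
·█████─
██─────
██─▲───
██─────
██────█
███████

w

·······
·█████·
·█████─
██─▲───
██─────
██─────
██────█

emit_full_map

·█████···
·█████─██
██─▲───██
██─────██
██───────
██────██─
████████─
██████···

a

·······
·██████
·██████
·██▲───
·██────
·██────
·██────

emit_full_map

██████···
██████─██
██▲────██
██─────██
██───────
██────██─
████████─
██████···


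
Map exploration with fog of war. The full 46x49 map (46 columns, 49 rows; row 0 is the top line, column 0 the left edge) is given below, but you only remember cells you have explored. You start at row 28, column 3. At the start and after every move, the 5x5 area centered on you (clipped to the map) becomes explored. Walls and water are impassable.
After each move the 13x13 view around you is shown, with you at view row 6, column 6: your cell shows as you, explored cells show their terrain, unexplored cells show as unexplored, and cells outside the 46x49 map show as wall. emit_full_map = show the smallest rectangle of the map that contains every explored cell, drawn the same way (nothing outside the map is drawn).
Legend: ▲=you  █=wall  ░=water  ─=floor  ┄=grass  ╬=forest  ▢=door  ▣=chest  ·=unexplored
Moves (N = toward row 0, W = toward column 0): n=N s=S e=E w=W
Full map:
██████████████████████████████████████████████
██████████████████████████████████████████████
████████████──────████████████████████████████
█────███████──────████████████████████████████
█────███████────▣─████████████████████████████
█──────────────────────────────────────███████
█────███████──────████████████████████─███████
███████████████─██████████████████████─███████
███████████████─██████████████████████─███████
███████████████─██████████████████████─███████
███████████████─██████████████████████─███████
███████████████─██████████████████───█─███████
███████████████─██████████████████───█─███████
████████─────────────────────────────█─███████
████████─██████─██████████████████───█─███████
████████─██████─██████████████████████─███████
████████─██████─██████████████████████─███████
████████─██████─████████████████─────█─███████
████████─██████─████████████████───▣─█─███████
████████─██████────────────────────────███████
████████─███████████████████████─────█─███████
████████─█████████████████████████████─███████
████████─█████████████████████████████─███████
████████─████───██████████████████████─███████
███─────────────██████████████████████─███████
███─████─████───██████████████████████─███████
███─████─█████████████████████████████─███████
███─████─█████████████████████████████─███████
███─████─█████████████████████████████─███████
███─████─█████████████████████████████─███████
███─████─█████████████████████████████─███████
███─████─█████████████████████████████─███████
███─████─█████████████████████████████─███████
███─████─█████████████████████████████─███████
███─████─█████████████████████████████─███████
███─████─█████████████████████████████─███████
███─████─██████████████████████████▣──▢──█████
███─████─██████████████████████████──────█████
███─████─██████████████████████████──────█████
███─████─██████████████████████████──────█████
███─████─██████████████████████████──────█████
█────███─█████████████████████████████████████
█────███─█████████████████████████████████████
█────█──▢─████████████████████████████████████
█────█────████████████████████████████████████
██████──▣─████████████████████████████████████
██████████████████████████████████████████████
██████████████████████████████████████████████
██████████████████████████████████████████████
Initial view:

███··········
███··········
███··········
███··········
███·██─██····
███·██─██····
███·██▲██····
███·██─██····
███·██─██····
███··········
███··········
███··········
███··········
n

███··········
███··········
███··········
███··········
███·██─██····
███·██─██····
███·██▲██····
███·██─██····
███·██─██····
███·██─██····
███··········
███··········
███··········

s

███··········
███··········
███··········
███·██─██····
███·██─██····
███·██─██····
███·██▲██····
███·██─██····
███·██─██····
███··········
███··········
███··········
███··········

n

███··········
███··········
███··········
███··········
███·██─██····
███·██─██····
███·██▲██····
███·██─██····
███·██─██····
███·██─██····
███··········
███··········
███··········

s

███··········
███··········
███··········
███·██─██····
███·██─██····
███·██─██····
███·██▲██····
███·██─██····
███·██─██····
███··········
███··········
███··········
███··········
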